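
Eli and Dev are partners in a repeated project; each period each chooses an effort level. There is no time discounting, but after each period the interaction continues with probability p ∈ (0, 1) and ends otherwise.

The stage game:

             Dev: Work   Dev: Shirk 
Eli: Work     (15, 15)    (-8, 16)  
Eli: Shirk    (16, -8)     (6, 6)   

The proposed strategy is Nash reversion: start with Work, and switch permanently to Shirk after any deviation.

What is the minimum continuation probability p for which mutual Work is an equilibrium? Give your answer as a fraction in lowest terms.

With no time discounting, the continuation probability p plays the role of the discount factor.
Grim-trigger IC: 15/(1−p) ≥ 16 + 6p/(1−p) ⇒ p ≥ (16−15)/(16−6) = 1/10.

1/10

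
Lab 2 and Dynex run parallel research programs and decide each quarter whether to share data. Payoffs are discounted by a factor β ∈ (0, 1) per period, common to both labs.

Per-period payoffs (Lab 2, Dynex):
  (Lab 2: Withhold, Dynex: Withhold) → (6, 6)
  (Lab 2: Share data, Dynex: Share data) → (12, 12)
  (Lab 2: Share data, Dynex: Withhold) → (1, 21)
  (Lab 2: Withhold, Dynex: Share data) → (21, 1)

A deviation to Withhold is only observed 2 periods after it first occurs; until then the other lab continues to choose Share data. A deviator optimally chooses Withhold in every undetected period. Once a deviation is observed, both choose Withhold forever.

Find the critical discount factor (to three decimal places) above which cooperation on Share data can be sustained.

0.775

The best deviation is to choose Withhold for all 2 undetected periods, earning 21 each, then 6 forever once detected.
Deviation value: 21(1−β^2)/(1−β) + 6β^2/(1−β); cooperation value: 12/(1−β).
IC: 12 ≥ 21(1−β^2) + 6β^2 = 21 − 15β^2.
So β^2 ≥ 9/15 = 3/5, giving β ≥ (3/5)^(1/2) ≈ 0.775.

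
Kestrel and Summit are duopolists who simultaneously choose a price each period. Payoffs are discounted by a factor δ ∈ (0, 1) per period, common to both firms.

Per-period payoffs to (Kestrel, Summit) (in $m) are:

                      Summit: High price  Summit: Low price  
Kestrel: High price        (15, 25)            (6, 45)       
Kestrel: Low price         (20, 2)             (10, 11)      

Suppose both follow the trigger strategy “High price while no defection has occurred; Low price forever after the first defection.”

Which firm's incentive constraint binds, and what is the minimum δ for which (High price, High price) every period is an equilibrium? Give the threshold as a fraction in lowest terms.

Kestrel: cooperation gives 15 each period; deviation gives 20 once then 10 forever.
  15/(1−δ) ≥ 20 + 10δ/(1−δ) ⇒ δ ≥ 5/10 = 1/2.
Summit: cooperation gives 25 each period; deviation gives 45 once then 11 forever.
  δ ≥ 20/34 = 10/17.
Both must hold, so the binding constraint is Summit's: δ ≥ 10/17.

Summit; δ ≥ 10/17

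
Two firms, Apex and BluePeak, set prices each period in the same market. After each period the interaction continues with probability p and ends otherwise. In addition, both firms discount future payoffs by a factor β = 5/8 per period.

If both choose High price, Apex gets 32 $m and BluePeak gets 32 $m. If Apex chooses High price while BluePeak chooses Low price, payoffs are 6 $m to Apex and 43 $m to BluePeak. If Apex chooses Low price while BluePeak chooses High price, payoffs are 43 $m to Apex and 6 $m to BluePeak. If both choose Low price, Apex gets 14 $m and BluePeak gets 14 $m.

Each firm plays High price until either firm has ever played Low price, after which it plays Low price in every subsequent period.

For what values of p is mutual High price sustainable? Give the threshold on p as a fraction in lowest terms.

88/145

Expected continuation weight on next period's payoff is β·p = 5/8·p, which plays the role of the discount factor.
Cooperation requires 5/8·p ≥ (43−32)/(43−14) = 11/29, hence p ≥ 88/145.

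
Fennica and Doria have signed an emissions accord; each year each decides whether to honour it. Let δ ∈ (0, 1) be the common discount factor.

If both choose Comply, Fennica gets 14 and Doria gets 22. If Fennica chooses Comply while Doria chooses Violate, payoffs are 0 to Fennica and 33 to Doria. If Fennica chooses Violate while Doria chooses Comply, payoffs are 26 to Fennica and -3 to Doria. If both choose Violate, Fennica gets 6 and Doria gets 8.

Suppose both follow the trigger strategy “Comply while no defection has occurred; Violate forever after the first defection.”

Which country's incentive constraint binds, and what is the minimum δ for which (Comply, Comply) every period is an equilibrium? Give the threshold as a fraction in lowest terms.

Fennica; δ ≥ 3/5

For Fennica: deviation gain 26−14 = 12, per-period punishment loss 14−6 = 8. IC gives δ ≥ 12/20 = 3/5.
For Doria: gain 11, loss 14 per period, so δ ≥ 11/25.
The tighter constraint is Fennica's, so cooperation needs δ ≥ 3/5.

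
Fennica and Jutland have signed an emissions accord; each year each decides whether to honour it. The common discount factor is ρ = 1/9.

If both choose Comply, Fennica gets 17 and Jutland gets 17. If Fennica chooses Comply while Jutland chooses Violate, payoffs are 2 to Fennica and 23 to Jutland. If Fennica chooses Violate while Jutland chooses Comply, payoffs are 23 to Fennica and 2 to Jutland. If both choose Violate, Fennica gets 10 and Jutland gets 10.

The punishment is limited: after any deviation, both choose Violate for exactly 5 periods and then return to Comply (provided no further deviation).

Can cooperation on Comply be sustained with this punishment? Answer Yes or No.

A one-shot deviation gives 23 now, then 10 for 5 periods, then back to 17.
Gain from deviating: (23−17) today; loss: (17−10) in each of the next 5 periods.
No-deviation condition: (17−10)(ρ+…+ρ^5) ≥ 23−17, i.e. ρ+…+ρ^5 ≥ 6/7.
At ρ = 1/9: ρ+…+ρ^5 = 0.1250 < 0.8571.
So cooperation is not sustainable.

No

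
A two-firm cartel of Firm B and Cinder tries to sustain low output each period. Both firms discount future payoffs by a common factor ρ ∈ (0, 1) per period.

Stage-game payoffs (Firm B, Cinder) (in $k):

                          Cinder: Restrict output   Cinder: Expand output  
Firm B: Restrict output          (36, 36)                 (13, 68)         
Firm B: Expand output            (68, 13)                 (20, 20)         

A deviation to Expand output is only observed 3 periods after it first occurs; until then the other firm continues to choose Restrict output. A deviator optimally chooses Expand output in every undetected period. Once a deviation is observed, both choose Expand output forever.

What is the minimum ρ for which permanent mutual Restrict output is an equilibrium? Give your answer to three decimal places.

The best deviation is to choose Expand output for all 3 undetected periods, earning 68 each, then 20 forever once detected.
Deviation value: 68(1−ρ^3)/(1−ρ) + 20ρ^3/(1−ρ); cooperation value: 36/(1−ρ).
IC: 36 ≥ 68(1−ρ^3) + 20ρ^3 = 68 − 48ρ^3.
So ρ^3 ≥ 32/48 = 2/3, giving ρ ≥ (2/3)^(1/3) ≈ 0.874.

0.874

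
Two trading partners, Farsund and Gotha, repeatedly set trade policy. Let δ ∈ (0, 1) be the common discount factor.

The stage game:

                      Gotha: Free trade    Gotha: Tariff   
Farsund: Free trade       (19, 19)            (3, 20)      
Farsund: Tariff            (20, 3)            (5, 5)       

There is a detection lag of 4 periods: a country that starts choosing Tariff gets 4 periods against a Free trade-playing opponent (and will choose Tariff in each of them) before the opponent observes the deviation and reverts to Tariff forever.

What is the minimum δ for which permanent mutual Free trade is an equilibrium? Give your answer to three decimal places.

0.508

Deviating for the 4 undetected periods gains 20−19 = 1 per period over cooperation, then loses 19−5 = 14 per period forever once punishment starts.
Gain: 1(1 + δ + … + δ^3); loss: 14·δ^4/(1−δ).
No profitable deviation ⇔ 1(1−δ^4) ≤ 14·δ^4, i.e. δ^4 ≥ 1/(1+14) = 1/15.
Hence δ ≥ (1/15)^(1/4) ≈ 0.508.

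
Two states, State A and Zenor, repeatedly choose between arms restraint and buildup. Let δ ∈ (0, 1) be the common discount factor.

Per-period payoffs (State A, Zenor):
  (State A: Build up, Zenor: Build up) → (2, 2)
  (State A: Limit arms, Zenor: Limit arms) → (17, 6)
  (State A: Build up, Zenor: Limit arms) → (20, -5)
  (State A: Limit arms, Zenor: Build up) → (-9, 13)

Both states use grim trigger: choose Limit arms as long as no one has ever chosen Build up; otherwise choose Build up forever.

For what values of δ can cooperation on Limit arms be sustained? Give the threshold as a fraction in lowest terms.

State A's threshold: (20−17)/(20−2) = 1/6.
Zenor's threshold: (13−6)/(13−2) = 7/11.
1/6 < 7/11, so Zenor binds and δ* = 7/11.

7/11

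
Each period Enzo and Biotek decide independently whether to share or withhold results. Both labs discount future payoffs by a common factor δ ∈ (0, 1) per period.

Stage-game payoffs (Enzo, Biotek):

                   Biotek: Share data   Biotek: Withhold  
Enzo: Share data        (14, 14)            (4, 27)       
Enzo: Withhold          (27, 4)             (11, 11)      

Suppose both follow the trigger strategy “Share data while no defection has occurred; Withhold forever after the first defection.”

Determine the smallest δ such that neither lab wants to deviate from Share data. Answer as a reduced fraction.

13/16

One-period gain from deviating is 27 − 14 = 13. The loss is 14 − 11 = 3 in every subsequent period, with present value 3·δ/(1−δ).
Deviation is unprofitable when 3·δ/(1−δ) ≥ 13, i.e. δ/(1−δ) ≥ 13/3.
Equivalently δ ≥ 13/(13+3) = 13/16.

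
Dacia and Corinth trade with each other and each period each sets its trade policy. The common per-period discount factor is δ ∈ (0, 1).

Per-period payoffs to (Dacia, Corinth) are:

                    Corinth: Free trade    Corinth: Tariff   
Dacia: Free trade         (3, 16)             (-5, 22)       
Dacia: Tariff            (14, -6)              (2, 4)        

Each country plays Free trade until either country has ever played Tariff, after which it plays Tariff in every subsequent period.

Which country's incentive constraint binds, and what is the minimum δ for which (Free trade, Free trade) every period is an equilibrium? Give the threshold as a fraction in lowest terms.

Dacia; δ ≥ 11/12

Dacia's threshold: (14−3)/(14−2) = 11/12.
Corinth's threshold: (22−16)/(22−4) = 1/3.
11/12 > 1/3, so Dacia binds and δ* = 11/12.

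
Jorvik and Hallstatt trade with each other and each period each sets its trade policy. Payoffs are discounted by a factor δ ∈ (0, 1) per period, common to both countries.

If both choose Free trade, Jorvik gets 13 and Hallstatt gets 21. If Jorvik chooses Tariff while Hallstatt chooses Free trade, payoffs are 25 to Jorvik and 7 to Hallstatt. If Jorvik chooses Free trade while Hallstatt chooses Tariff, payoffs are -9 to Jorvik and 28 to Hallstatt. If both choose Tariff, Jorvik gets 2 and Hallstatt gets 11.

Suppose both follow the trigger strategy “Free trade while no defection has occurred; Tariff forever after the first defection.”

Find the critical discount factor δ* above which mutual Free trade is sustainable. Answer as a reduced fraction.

Jorvik's threshold: (25−13)/(25−2) = 12/23.
Hallstatt's threshold: (28−21)/(28−11) = 7/17.
12/23 > 7/17, so Jorvik binds and δ* = 12/23.

12/23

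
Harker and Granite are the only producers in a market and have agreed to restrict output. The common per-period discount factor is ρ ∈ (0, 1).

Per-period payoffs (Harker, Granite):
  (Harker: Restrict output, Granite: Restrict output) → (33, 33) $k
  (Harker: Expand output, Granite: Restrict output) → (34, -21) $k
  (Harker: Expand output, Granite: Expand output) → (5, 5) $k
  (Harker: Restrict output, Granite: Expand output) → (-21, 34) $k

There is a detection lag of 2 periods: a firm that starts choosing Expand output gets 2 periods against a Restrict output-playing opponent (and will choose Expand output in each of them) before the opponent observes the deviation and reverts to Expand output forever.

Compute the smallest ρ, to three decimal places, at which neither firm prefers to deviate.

0.186

Deviating for the 2 undetected periods gains 34−33 = 1 per period over cooperation, then loses 33−5 = 28 per period forever once punishment starts.
Gain: 1(1 + ρ + … + ρ^1); loss: 28·ρ^2/(1−ρ).
No profitable deviation ⇔ 1(1−ρ^2) ≤ 28·ρ^2, i.e. ρ^2 ≥ 1/(1+28) = 1/29.
Hence ρ ≥ (1/29)^(1/2) ≈ 0.186.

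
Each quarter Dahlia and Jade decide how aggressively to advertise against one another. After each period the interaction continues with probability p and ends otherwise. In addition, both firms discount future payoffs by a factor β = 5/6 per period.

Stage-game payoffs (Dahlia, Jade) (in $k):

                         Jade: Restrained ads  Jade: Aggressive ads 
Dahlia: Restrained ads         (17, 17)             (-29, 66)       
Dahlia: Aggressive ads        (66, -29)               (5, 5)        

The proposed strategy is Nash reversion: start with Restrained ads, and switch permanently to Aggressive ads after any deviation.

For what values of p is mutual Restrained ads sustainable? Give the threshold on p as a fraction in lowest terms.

294/305

With continuation probability p and discount β, the effective per-period discount factor is βp.
Grim-trigger IC: βp ≥ (66−17)/(66−5) = 49/61.
So p ≥ (49/61)/(5/6) = 294/305.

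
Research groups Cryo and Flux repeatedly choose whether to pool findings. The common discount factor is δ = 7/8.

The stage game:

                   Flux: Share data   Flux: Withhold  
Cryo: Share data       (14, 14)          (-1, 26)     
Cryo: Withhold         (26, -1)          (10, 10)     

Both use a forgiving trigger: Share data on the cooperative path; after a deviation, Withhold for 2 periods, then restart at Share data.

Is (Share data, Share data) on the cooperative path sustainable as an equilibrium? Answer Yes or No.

No

A one-shot deviation gives 26 now, then 10 for 2 periods, then back to 14.
Gain from deviating: (26−14) today; loss: (14−10) in each of the next 2 periods.
No-deviation condition: (14−10)(δ+…+δ^2) ≥ 26−14, i.e. δ+…+δ^2 ≥ 3.
At δ = 7/8: δ+…+δ^2 = 1.6406 < 3.0000.
So cooperation is not sustainable.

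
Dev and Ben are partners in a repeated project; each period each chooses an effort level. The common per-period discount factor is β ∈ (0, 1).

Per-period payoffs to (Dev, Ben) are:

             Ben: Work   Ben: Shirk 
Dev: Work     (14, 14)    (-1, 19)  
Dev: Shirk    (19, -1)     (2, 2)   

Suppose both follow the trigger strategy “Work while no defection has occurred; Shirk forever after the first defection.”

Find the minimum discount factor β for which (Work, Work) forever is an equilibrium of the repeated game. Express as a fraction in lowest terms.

5/17

One-period gain from deviating is 19 − 14 = 5. The loss is 14 − 2 = 12 in every subsequent period, with present value 12·β/(1−β).
Deviation is unprofitable when 12·β/(1−β) ≥ 5, i.e. β/(1−β) ≥ 5/12.
Equivalently β ≥ 5/(5+12) = 5/17.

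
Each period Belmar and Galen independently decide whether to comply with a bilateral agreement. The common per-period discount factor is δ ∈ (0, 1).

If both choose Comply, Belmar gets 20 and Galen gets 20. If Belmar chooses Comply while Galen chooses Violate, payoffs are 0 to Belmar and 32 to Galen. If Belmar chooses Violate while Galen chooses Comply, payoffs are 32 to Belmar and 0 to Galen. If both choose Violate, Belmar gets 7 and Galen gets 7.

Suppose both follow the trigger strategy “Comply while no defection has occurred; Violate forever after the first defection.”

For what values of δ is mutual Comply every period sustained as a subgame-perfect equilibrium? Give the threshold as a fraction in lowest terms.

20/(1−δ) ≥ 32 + 7δ/(1−δ)
20 ≥ 32 − 25δ
δ ≥ 12/25.

12/25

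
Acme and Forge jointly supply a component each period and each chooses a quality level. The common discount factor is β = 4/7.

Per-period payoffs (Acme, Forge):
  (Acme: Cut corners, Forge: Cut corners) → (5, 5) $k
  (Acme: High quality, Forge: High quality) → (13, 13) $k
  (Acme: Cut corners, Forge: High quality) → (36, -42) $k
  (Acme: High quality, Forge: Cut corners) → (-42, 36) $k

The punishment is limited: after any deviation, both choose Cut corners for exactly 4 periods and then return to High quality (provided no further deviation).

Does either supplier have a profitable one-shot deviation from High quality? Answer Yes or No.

IC: β+…+β^4 ≥ (36−13)/(13−5) = 23/8.
At β = 4/7: partial sum = 1.1912 < 2.8750. Cooperation not sustainable.

Yes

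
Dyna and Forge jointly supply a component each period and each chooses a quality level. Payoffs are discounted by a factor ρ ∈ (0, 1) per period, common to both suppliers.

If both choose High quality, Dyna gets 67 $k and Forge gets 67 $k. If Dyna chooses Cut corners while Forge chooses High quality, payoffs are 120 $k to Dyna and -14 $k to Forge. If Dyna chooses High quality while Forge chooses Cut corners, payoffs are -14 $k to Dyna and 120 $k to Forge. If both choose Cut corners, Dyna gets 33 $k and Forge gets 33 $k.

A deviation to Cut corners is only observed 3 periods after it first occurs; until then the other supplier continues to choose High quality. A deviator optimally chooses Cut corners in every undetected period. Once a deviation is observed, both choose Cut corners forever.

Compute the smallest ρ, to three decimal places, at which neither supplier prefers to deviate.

Deviating for the 3 undetected periods gains 120−67 = 53 per period over cooperation, then loses 67−33 = 34 per period forever once punishment starts.
Gain: 53(1 + ρ + … + ρ^2); loss: 34·ρ^3/(1−ρ).
No profitable deviation ⇔ 53(1−ρ^3) ≤ 34·ρ^3, i.e. ρ^3 ≥ 53/(53+34) = 53/87.
Hence ρ ≥ (53/87)^(1/3) ≈ 0.848.

0.848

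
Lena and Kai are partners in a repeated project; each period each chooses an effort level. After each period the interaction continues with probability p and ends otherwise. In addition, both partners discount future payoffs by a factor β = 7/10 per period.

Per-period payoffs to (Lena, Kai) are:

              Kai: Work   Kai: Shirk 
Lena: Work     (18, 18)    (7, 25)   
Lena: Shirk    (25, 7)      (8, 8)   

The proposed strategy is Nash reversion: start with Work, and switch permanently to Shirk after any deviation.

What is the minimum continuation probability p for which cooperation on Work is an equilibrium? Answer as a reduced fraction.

10/17

Expected continuation weight on next period's payoff is β·p = 7/10·p, which plays the role of the discount factor.
Cooperation requires 7/10·p ≥ (25−18)/(25−8) = 7/17, hence p ≥ 10/17.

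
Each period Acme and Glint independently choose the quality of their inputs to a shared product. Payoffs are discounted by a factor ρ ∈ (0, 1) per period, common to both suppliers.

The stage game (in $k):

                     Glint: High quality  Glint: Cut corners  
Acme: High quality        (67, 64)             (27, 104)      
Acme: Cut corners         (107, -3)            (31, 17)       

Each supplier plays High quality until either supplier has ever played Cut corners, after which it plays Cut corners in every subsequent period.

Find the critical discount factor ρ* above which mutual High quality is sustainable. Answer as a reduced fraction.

Acme: cooperation gives 67 each period; deviation gives 107 once then 31 forever.
  67/(1−ρ) ≥ 107 + 31ρ/(1−ρ) ⇒ ρ ≥ 40/76 = 10/19.
Glint: cooperation gives 64 each period; deviation gives 104 once then 17 forever.
  ρ ≥ 40/87.
Both must hold, so the binding constraint is Acme's: ρ ≥ 10/19.

10/19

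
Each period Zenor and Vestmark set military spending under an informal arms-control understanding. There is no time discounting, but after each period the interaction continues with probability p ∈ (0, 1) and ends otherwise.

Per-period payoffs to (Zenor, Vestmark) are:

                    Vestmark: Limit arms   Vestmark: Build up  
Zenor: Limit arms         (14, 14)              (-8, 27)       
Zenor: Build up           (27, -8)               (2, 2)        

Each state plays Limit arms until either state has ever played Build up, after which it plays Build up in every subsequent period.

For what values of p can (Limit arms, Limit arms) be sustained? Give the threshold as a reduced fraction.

13/25

Expected cooperation value is 14 + p·14 + p²·14 + … = 14/(1−p); deviation gives 27 + p·2/(1−p).
14 ≥ 27(1−p) + 2p ⇒ 25p ≥ 13 ⇒ p ≥ 13/25.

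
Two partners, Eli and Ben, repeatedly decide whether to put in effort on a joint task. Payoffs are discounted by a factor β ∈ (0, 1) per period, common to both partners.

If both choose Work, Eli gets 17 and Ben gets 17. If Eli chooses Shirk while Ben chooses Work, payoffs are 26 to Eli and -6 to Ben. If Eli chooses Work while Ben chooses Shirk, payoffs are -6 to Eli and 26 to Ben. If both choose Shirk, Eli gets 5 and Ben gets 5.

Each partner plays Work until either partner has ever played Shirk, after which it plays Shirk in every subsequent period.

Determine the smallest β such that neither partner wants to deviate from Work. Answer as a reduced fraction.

3/7

One-period gain from deviating is 26 − 17 = 9. The loss is 17 − 5 = 12 in every subsequent period, with present value 12·β/(1−β).
Deviation is unprofitable when 12·β/(1−β) ≥ 9, i.e. β/(1−β) ≥ 3/4.
Equivalently β ≥ 9/(9+12) = 3/7.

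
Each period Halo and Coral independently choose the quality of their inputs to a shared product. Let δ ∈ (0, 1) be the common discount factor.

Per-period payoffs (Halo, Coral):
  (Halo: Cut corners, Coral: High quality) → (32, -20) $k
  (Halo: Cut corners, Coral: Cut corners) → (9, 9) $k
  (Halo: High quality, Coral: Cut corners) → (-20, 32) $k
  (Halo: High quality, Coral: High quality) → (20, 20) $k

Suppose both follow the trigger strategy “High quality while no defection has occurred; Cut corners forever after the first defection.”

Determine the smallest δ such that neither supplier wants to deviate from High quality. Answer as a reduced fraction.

Under grim trigger the critical discount factor is (T−C)/(T−P) with T = 32, C = 20, P = 9.
δ* = (32−20)/(32−9) = 12/23.

12/23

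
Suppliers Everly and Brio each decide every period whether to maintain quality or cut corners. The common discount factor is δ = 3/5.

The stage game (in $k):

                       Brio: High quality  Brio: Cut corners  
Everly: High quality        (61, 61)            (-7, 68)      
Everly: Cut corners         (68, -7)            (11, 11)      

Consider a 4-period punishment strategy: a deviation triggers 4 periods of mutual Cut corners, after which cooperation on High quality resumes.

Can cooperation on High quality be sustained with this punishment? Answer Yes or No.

Yes

Comparing payoff streams over the 5 periods until play realigns: cooperate → 61(1+δ+…+δ^4); deviate → 68 + 11(δ+…+δ^4).
Cooperation is sustained iff (61−11)(δ+…+δ^4) ≥ 68−61.
δ+…+δ^4 = 3/5·(1−(3/5)^4)/(1−3/5) = 1.3056, and (68−61)/(61−11) = 0.1400.
1.3056 ≥ 0.1400, so cooperation is sustainable.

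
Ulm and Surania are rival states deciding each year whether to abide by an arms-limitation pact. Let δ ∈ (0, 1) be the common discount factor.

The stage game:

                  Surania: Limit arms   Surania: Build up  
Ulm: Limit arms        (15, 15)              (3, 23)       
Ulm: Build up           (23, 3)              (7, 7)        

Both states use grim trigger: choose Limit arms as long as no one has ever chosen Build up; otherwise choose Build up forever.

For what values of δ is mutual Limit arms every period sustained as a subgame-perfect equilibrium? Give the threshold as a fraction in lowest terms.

1/2

15/(1−δ) ≥ 23 + 7δ/(1−δ)
15 ≥ 23 − 16δ
δ ≥ 8/16 = 1/2.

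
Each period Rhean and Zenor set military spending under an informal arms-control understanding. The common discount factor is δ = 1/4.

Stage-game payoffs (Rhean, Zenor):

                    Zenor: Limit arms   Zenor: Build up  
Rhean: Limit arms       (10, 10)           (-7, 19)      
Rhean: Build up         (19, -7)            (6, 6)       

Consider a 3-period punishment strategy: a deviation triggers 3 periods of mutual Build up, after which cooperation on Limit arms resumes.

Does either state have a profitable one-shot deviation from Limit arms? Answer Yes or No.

Yes

A one-shot deviation gives 19 now, then 6 for 3 periods, then back to 10.
Gain from deviating: (19−10) today; loss: (10−6) in each of the next 3 periods.
No-deviation condition: (10−6)(δ+…+δ^3) ≥ 19−10, i.e. δ+…+δ^3 ≥ 9/4.
At δ = 1/4: δ+…+δ^3 = 0.3281 < 2.2500.
So cooperation is not sustainable.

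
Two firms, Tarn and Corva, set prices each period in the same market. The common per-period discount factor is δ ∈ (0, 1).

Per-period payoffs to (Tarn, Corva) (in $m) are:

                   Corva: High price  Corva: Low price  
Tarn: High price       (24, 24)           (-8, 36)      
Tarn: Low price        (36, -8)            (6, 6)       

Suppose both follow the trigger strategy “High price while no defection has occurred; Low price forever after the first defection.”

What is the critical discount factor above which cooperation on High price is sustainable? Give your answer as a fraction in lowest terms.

2/5

Cooperation forever yields 24 each period: 24/(1−δ).
Deviating yields 36 once, then 6 forever: 36 + 6δ/(1−δ).
No profitable deviation requires 24/(1−δ) ≥ 36 + 6δ/(1−δ).
Multiplying by (1−δ): 24 ≥ 36(1−δ) + 6δ = 36 − 30δ.
So 30δ ≥ 12, i.e. δ ≥ 12/30 = 2/5.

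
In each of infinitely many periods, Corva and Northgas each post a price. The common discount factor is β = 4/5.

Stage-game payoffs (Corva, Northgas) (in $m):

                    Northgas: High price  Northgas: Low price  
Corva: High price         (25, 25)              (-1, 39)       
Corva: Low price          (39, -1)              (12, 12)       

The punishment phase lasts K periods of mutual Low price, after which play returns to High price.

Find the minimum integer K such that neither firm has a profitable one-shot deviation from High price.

2

IC: β(1−β^K)/(1−β) ≥ (39−25)/(25−12) = 14/13.
With β = 4/5: need 1 − β^K ≥ 14/13·(1−4/5)/(4/5), i.e. β^K ≤ 0.7308.
Since (4/5)^1 = 0.8000 and (4/5)^2 = 0.6400, the smallest such K is 2.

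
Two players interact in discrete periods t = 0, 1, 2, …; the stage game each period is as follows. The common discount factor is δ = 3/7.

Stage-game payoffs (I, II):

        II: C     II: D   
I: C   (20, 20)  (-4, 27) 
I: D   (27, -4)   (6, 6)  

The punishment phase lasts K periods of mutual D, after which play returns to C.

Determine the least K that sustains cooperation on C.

IC: δ(1−δ^K)/(1−δ) ≥ (27−20)/(20−6) = 1/2.
With δ = 3/7: need 1 − δ^K ≥ 1/2·(1−3/7)/(3/7), i.e. δ^K ≤ 0.3333.
Since (3/7)^1 = 0.4286 and (3/7)^2 = 0.1837, the smallest such K is 2.

2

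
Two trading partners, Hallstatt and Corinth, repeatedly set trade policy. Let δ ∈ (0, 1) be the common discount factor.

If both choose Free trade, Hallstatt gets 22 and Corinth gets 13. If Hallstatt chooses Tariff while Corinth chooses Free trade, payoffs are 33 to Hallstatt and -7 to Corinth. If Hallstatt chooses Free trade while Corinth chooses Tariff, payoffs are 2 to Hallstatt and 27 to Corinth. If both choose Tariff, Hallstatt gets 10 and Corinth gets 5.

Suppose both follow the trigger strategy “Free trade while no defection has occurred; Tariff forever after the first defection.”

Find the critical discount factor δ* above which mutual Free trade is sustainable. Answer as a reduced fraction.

7/11

Hallstatt: cooperation gives 22 each period; deviation gives 33 once then 10 forever.
  22/(1−δ) ≥ 33 + 10δ/(1−δ) ⇒ δ ≥ 11/23.
Corinth: cooperation gives 13 each period; deviation gives 27 once then 5 forever.
  δ ≥ 14/22 = 7/11.
Both must hold, so the binding constraint is Corinth's: δ ≥ 7/11.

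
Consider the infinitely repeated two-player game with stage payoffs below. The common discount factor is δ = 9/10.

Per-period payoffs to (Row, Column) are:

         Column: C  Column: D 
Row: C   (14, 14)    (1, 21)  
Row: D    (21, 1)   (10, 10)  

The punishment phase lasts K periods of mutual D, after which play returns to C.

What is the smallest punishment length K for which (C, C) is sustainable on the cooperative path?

Need Σ_{k=1}^{K} δ^k ≥ (21−14)/(14−10) = 1.7500 at δ = 9/10.
At K = 2 the sum is 1.7100 < 1.7500; at K = 3 it is 2.4390 ≥ 1.7500.
So the minimum punishment length is K = 3.

3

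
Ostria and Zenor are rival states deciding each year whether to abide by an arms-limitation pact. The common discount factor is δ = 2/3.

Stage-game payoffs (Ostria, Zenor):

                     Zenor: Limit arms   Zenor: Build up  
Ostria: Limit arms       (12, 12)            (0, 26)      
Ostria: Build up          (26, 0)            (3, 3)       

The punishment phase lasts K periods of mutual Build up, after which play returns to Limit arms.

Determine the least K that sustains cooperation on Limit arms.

4

No profitable deviation requires (12−3)(δ+…+δ^K) ≥ 26−12, i.e. δ+…+δ^K ≥ 14/9 ≈ 1.5556.
With δ = 2/3, the partial sums are K=1: 0.6667, K=2: 1.1111, K=3: 1.4074, K=4: 1.6049.
K = 4 is the first length at which the sum reaches 1.5556.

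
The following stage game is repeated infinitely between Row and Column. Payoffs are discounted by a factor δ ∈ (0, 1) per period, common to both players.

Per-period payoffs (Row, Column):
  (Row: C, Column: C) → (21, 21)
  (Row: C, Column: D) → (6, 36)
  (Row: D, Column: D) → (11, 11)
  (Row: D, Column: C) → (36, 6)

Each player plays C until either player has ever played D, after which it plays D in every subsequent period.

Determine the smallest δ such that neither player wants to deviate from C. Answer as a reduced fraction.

3/5

Cooperation forever yields 21 each period: 21/(1−δ).
Deviating yields 36 once, then 11 forever: 36 + 11δ/(1−δ).
No profitable deviation requires 21/(1−δ) ≥ 36 + 11δ/(1−δ).
Multiplying by (1−δ): 21 ≥ 36(1−δ) + 11δ = 36 − 25δ.
So 25δ ≥ 15, i.e. δ ≥ 15/25 = 3/5.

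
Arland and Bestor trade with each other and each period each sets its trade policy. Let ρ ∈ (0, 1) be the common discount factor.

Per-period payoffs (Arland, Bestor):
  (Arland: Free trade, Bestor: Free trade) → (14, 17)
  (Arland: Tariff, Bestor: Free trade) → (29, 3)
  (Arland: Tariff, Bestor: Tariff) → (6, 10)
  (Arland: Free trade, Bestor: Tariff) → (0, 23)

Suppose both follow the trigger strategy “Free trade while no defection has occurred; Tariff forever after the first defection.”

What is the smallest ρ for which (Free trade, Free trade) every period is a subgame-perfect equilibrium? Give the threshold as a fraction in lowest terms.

For Arland: deviation gain 29−14 = 15, per-period punishment loss 14−6 = 8. IC gives ρ ≥ 15/23.
For Bestor: gain 6, loss 7 per period, so ρ ≥ 6/13.
The tighter constraint is Arland's, so cooperation needs ρ ≥ 15/23.

15/23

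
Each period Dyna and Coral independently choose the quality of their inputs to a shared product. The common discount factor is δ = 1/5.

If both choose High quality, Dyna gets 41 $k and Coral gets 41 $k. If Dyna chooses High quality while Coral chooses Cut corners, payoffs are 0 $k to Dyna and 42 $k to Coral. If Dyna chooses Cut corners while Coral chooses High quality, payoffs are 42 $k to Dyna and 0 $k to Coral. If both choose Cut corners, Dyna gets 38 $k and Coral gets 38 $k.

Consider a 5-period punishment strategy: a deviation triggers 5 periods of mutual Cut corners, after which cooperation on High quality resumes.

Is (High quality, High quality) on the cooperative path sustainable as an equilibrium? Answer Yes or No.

No

A one-shot deviation gives 42 now, then 38 for 5 periods, then back to 41.
Gain from deviating: (42−41) today; loss: (41−38) in each of the next 5 periods.
No-deviation condition: (41−38)(δ+…+δ^5) ≥ 42−41, i.e. δ+…+δ^5 ≥ 1/3.
At δ = 1/5: δ+…+δ^5 = 0.2499 < 0.3333.
So cooperation is not sustainable.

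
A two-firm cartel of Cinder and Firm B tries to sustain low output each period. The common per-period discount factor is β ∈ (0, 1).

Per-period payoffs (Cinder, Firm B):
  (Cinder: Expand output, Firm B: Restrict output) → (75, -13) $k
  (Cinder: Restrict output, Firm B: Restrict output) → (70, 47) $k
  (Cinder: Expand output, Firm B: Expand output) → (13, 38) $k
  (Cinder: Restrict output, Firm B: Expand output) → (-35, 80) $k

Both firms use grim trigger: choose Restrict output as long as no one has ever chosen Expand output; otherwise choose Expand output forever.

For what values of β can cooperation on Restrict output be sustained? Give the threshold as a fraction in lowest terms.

For Cinder: deviation gain 75−70 = 5, per-period punishment loss 70−13 = 57. IC gives β ≥ 5/62.
For Firm B: gain 33, loss 9 per period, so β ≥ 33/42 = 11/14.
The tighter constraint is Firm B's, so cooperation needs β ≥ 11/14.

11/14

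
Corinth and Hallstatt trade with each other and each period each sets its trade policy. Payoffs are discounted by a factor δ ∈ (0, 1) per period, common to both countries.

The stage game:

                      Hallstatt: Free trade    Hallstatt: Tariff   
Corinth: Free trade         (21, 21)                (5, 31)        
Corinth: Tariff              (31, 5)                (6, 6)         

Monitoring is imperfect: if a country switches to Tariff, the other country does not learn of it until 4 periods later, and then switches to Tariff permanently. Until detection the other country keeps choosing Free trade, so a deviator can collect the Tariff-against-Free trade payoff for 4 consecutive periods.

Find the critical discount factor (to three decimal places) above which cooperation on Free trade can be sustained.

Deviating for the 4 undetected periods gains 31−21 = 10 per period over cooperation, then loses 21−6 = 15 per period forever once punishment starts.
Gain: 10(1 + δ + … + δ^3); loss: 15·δ^4/(1−δ).
No profitable deviation ⇔ 10(1−δ^4) ≤ 15·δ^4, i.e. δ^4 ≥ 10/(10+15) = 2/5.
Hence δ ≥ (2/5)^(1/4) ≈ 0.795.

0.795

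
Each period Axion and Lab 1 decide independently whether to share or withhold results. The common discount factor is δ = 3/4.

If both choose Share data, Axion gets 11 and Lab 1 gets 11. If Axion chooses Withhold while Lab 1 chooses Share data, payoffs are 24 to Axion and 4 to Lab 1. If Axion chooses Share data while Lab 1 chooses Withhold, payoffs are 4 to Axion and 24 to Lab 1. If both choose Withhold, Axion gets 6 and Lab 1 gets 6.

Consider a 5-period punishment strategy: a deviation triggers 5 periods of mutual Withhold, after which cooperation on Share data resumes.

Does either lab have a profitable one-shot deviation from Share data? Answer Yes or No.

IC: δ+…+δ^5 ≥ (24−11)/(11−6) = 13/5.
At δ = 3/4: partial sum = 2.2881 < 2.6000. Cooperation not sustainable.

Yes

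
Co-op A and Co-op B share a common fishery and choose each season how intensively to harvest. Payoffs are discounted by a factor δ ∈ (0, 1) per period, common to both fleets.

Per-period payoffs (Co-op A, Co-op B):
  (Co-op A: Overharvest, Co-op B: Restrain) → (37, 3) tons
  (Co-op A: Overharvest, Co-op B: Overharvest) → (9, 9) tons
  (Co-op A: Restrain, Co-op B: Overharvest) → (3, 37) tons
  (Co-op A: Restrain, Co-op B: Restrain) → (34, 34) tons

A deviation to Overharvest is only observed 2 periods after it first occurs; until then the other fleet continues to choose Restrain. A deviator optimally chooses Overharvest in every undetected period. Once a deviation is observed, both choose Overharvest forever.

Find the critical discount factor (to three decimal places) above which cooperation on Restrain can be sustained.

0.327

Deviating for the 2 undetected periods gains 37−34 = 3 per period over cooperation, then loses 34−9 = 25 per period forever once punishment starts.
Gain: 3(1 + δ + … + δ^1); loss: 25·δ^2/(1−δ).
No profitable deviation ⇔ 3(1−δ^2) ≤ 25·δ^2, i.e. δ^2 ≥ 3/(3+25) = 3/28.
Hence δ ≥ (3/28)^(1/2) ≈ 0.327.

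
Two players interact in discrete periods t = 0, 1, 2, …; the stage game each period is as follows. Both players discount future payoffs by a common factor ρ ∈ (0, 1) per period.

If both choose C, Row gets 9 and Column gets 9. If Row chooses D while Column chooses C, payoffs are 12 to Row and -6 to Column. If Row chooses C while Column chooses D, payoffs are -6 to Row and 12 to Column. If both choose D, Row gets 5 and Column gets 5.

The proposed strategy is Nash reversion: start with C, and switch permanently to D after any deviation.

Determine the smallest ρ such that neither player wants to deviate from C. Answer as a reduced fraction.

3/7

Cooperation forever yields 9 each period: 9/(1−ρ).
Deviating yields 12 once, then 5 forever: 12 + 5ρ/(1−ρ).
No profitable deviation requires 9/(1−ρ) ≥ 12 + 5ρ/(1−ρ).
Multiplying by (1−ρ): 9 ≥ 12(1−ρ) + 5ρ = 12 − 7ρ.
So 7ρ ≥ 3, i.e. ρ ≥ 3/7.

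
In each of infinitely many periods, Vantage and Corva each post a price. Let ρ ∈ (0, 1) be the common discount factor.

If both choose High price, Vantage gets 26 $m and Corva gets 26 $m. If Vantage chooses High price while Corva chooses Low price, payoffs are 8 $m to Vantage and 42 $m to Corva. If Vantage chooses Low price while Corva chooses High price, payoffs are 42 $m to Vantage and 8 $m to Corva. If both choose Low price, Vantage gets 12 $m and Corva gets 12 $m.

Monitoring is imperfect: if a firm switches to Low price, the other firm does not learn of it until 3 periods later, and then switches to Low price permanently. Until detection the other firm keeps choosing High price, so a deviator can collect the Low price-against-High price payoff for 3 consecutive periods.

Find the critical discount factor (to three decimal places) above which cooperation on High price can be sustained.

Deviating for the 3 undetected periods gains 42−26 = 16 per period over cooperation, then loses 26−12 = 14 per period forever once punishment starts.
Gain: 16(1 + ρ + … + ρ^2); loss: 14·ρ^3/(1−ρ).
No profitable deviation ⇔ 16(1−ρ^3) ≤ 14·ρ^3, i.e. ρ^3 ≥ 16/(16+14) = 8/15.
Hence ρ ≥ (8/15)^(1/3) ≈ 0.811.

0.811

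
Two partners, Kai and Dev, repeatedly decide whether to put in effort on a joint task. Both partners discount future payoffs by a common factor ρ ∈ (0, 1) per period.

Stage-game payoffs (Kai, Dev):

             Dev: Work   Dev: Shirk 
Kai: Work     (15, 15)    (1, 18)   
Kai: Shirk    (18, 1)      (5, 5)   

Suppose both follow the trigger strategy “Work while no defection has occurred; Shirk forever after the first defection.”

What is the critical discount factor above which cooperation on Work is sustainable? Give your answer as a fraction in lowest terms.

3/13

15/(1−ρ) ≥ 18 + 5ρ/(1−ρ)
15 ≥ 18 − 13ρ
ρ ≥ 3/13.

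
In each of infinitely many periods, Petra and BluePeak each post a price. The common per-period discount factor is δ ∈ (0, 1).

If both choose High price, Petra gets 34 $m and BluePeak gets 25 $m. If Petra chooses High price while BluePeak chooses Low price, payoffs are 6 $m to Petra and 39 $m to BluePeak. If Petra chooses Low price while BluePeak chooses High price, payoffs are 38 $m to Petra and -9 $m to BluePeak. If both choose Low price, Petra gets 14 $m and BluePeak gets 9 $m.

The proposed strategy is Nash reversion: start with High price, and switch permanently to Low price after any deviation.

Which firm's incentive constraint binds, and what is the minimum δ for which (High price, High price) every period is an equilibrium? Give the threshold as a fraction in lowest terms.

Petra's threshold: (38−34)/(38−14) = 1/6.
BluePeak's threshold: (39−25)/(39−9) = 7/15.
1/6 < 7/15, so BluePeak binds and δ* = 7/15.

BluePeak; δ ≥ 7/15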